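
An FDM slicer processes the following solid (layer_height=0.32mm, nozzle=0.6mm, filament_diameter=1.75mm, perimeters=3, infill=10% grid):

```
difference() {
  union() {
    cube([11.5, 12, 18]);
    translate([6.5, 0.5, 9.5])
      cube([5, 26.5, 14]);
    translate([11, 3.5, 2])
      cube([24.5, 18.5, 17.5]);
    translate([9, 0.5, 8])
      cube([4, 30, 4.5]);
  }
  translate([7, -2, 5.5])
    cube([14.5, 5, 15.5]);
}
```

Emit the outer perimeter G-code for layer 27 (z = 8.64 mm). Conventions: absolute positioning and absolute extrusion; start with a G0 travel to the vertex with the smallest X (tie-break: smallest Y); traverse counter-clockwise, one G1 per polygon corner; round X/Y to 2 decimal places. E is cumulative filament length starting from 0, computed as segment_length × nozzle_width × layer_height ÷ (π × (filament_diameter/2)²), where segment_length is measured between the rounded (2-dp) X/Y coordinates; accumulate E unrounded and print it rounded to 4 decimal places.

G0 X0.00 Y0.00 Z8.64
G1 X7.00 Y0.00 E0.5588
G1 X7.00 Y3.00 E0.7982
G1 X13.00 Y3.00 E1.2772
G1 X13.00 Y3.50 E1.3171
G1 X35.50 Y3.50 E3.1131
G1 X35.50 Y22.00 E4.5899
G1 X13.00 Y22.00 E6.3859
G1 X13.00 Y30.50 E7.0645
G1 X9.00 Y30.50 E7.3837
G1 X9.00 Y12.00 E8.8605
G1 X0.00 Y12.00 E9.5789
G1 X0.00 Y0.00 E10.5368

At z = 8.64 mm: the cube (footprint 11.5×12) is included at this height; the cube at (6.5, 0.5) is not intersected at this z (z outside [9.5, 23.5]); the cube at (11, 3.5) is present — its section is the full 24.5×18.5 rectangle; the cube at (9, 0.5) (footprint 4×30) is included at this height; Merging all regions: the regions partially overlap (shared area 65.75 mm²), so overlapping operands fuse into one piece — 1 connected region; the cube at (7, -2) (footprint 14.5×5) is included at this height; Subtracting the remaining from the first: starting from the result so far, the 14.5×5 cube at (7, -2) partially overlaps it — only the 17.25 mm² overlap (of its 72.50 mm²) is removed, clipping the outline — 1 connected region. The outline is a single polygon with 12 vertices. Extrusion per mm of travel: 0.6 × 0.32 / (π × 0.875²) = 0.079824. Accumulating E over each segment gives final E = 10.5368.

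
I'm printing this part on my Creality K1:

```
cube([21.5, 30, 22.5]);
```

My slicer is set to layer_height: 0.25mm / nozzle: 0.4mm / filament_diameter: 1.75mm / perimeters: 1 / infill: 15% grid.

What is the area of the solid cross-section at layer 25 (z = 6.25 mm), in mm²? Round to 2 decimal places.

645.00 mm²

At z = 6.25 mm: the cube is present — its section is the full 21.5×30 rectangle (area 645.00 mm²). Overall, the cross-section is a single solid region. Net area = 645.00 mm².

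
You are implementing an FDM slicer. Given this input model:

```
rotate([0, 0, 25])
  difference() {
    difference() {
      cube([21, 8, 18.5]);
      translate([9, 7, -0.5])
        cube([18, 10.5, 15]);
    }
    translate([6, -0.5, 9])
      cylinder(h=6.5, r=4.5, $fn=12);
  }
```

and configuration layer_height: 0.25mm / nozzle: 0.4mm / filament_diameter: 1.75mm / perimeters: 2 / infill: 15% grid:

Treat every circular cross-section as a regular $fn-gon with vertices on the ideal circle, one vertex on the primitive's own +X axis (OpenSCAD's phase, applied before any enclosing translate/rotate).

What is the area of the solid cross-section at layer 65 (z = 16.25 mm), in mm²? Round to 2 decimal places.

168.00 mm²

At z = 16.25 mm: the cube (footprint 21×8) is included at this height (area 168.00 mm²); the cube at (9, 7) is not intersected at this z (z outside [-0.5, 14.5]); After the difference (first − rest): none of the subtracted shapes is present at this height, so the 21×8 cube is unchanged — area = 168.00 mm²; the cylinder at (6, -0.5) is absent (z outside [9, 15.5]); Taking the first minus the rest: none of the subtracted shapes is present at this height, so the result so far is unchanged — area = 168.00 mm²; (whole slice rotated 25° about Z — lengths, areas and connectivity unchanged). Overall, the cross-section is a single solid region. Net area = 168.00 mm².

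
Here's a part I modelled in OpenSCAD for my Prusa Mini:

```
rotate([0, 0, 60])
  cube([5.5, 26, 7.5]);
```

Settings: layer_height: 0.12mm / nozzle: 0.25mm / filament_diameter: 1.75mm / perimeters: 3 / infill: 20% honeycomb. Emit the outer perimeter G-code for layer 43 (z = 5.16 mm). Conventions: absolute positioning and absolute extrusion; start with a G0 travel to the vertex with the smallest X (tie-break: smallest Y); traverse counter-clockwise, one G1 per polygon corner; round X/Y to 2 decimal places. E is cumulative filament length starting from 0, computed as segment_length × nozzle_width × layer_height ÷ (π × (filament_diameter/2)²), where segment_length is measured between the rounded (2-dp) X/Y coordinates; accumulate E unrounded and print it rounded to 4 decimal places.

At z = 5.16 mm: the cube (footprint 5.5×26) is included at this height; (whole slice rotated 60° about Z — lengths, areas and connectivity unchanged). The outline is a single polygon with 4 vertices. Extrusion per mm of travel: 0.25 × 0.12 / (π × 0.875²) = 0.012473. Accumulating E over each segment gives final E = 0.7858.

G0 X-22.52 Y13.00 Z5.16
G1 X0.00 Y0.00 E0.3243
G1 X2.75 Y4.76 E0.3929
G1 X-19.77 Y17.76 E0.7172
G1 X-22.52 Y13.00 E0.7858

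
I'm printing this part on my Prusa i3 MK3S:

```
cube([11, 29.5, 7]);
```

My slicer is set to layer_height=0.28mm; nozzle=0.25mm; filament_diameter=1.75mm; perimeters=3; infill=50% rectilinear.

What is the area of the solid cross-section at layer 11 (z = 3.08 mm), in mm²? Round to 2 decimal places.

324.50 mm²

At z = 3.08 mm: the 11×29.5 cube contributes its full rectangle (area 324.50 mm²). Overall, the cross-section is a single solid region. Net area = 324.50 mm².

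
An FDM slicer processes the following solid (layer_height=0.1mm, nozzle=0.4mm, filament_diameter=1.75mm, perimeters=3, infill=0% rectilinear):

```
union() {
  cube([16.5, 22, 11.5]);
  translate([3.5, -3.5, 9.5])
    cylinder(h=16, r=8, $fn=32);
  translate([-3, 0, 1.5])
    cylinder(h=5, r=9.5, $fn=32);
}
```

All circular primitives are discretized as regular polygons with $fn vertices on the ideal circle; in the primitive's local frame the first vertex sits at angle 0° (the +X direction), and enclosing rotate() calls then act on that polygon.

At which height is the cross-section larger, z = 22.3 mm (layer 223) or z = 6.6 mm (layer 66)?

Layer 223 (z = 22.3): the cube does not reach this height (z outside [0, 11.5]); the r=8 cylinder at (3.5, -3.5) gives a regular 32-gon of circumradius 8 (constant along its height) (area = (32/2)·8.000²·sin(360°/32) = 199.77 mm²); the cylinder at (-3, 0) does not reach this height (z outside [1.5, 6.5]); Combining (union): only the r=8 cylinder at (3.5, -3.5) is present, so the union is just that shape — area = 199.77 mm². So its area = 199.77 mm². Layer 66 (z = 6.6): the 16.5×22 cube contributes its full rectangle (area 363.00 mm²); the cylinder at (3.5, -3.5) is not intersected at this z (z outside [9.5, 25.5]); the cylinder at (-3, 0) does not reach this height (z outside [1.5, 6.5]); Merging all regions: only the 16.5×22 cube is present, so the union is just that shape — area = 363.00 mm². So its area = 363.00 mm². Layer 66 is larger (363.00 vs 199.77 mm²).

layer 66 (z = 6.6 mm)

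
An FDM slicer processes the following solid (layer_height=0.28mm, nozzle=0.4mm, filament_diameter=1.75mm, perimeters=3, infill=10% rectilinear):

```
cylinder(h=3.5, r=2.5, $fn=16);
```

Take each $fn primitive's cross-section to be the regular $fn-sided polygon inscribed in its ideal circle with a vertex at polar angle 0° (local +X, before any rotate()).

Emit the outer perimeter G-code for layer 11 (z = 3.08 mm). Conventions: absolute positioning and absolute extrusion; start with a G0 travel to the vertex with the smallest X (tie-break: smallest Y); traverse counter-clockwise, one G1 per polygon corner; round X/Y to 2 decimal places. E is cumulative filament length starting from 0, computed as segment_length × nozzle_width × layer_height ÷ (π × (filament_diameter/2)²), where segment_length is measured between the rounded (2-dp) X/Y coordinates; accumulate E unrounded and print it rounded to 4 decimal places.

At z = 3.08 mm: the r=2.5 cylinder gives a regular 16-gon of circumradius 2.5 (constant along its height). The outline is a single polygon with 16 vertices. Extrusion per mm of travel: 0.4 × 0.28 / (π × 0.875²) = 0.046564. Accumulating E over each segment gives final E = 0.7272.

G0 X-2.50 Y0.00 Z3.08
G1 X-2.31 Y-0.96 E0.0456
G1 X-1.77 Y-1.77 E0.0909
G1 X-0.96 Y-2.31 E0.1362
G1 X0.00 Y-2.50 E0.1818
G1 X0.96 Y-2.31 E0.2274
G1 X1.77 Y-1.77 E0.2727
G1 X2.31 Y-0.96 E0.3180
G1 X2.50 Y0.00 E0.3636
G1 X2.31 Y0.96 E0.4092
G1 X1.77 Y1.77 E0.4545
G1 X0.96 Y2.31 E0.4998
G1 X0.00 Y2.50 E0.5454
G1 X-0.96 Y2.31 E0.5910
G1 X-1.77 Y1.77 E0.6363
G1 X-2.31 Y0.96 E0.6816
G1 X-2.50 Y0.00 E0.7272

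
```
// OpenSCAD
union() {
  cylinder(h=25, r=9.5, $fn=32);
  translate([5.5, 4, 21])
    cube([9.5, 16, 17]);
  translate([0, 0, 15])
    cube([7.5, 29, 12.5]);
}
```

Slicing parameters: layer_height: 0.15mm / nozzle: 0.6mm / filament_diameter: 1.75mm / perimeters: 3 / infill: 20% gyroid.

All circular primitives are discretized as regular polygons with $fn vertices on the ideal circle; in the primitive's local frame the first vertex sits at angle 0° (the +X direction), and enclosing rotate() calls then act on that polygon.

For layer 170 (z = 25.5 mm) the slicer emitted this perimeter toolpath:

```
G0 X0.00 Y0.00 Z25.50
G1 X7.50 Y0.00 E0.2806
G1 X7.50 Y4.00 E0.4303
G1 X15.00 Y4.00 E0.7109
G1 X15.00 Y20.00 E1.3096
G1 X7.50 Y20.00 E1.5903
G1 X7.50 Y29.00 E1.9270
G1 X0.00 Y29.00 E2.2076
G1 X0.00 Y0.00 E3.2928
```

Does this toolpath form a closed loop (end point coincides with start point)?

Start point (G0): (0.00, 0.00). End point (last G1): the path returns to the start — closed.

yes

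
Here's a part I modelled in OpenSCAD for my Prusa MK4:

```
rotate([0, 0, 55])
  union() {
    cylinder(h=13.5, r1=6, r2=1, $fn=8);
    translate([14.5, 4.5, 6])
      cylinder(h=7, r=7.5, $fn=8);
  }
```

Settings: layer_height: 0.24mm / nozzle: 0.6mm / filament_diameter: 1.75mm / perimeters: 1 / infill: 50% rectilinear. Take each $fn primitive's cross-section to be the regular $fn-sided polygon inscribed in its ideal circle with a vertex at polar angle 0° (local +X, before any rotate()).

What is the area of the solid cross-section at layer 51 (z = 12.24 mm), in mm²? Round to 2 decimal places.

165.18 mm²

At z = 12.24 mm: the cone contributes a regular 8-gon of circumradius 1.467 (interpolated between r1=6 and r2=1 at t=0.907) (area = (8/2)·1.467²·sin(360°/8) = 6.08 mm²); the r=7.5 cylinder at (14.5, 4.5) contributes a regular 8-gon of circumradius 7.5 (area = (8/2)·7.500²·sin(360°/8) = 159.10 mm²); Taking the union: the 2 present regions are separate (no shared area or edge), so areas and boundary lengths simply add and each stays a separate island — area = 165.18 mm²; (whole slice rotated 55° about Z — lengths, areas and connectivity unchanged). Overall, the cross-section has 2 separate islands. Net area = 165.18 mm².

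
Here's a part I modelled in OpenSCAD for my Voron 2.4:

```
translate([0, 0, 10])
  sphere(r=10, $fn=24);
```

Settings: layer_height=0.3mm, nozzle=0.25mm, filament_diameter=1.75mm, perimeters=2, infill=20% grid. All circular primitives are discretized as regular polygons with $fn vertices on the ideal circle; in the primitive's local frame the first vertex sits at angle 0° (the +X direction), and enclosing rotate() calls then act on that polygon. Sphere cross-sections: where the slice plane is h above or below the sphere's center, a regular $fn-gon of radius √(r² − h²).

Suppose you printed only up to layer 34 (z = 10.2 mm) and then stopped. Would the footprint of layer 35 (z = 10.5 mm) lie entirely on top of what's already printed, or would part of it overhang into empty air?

Compare the two slices. At z = 10.2: the sphere: section is a regular 24-gon, circumradius = √(r²−h²) = √(10²−0.2²) = 9.998 (area = (24/2)·9.998²·sin(360°/24) = 310.46 mm²). At z = 10.5: the r=10 sphere slices to a regular 24-gon of circumradius 9.987 (√(r²−h²) with h=0.5 from center) (area = (24/2)·9.987²·sin(360°/24) = 309.81 mm²). Checking containment: the cross-section at z = 10.5 is a subset of the cross-section at z = 10.2.

entirely on top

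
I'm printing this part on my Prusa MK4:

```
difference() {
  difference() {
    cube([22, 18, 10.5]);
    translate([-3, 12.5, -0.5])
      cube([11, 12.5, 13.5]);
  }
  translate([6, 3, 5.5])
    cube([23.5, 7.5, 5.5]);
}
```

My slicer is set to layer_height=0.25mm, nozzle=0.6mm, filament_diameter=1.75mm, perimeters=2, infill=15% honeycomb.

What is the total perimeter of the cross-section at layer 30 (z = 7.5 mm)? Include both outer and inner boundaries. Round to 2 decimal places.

112.00 mm

At z = 7.5 mm: the 22×18 cube contributes its full rectangle (perimeter 80.00 mm); the cube at (-3, 12.5) (footprint 11×12.5) is included at this height (perimeter 47.00 mm); Subtracting the remaining from the first: starting from the 22×18 cube, the 11×12.5 cube at (-3, 12.5) partially overlaps it — only the 44.00 mm² overlap (of its 137.50 mm²) is removed, clipping the outline — boundary = 80.00 mm; the cube at (6, 3) (footprint 23.5×7.5) is included at this height (perimeter 62.00 mm); Subtracting the remaining from the first: starting from the result so far, the 23.5×7.5 cube at (6, 3) partially overlaps it — only the 120.00 mm² overlap (of its 176.25 mm²) is removed, clipping the outline — boundary = 112.00 mm. Overall, the cross-section is a single solid region. Total boundary length (outer) = 112.00 mm.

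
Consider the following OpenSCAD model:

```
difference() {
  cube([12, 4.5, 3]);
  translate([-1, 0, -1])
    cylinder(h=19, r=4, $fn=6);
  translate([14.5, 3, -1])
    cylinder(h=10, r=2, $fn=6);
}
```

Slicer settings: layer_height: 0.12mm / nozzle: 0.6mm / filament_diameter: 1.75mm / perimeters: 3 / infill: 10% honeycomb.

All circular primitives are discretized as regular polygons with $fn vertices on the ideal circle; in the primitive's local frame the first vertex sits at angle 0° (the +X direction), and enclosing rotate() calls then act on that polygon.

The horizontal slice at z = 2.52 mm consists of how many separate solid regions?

At z = 2.52 mm: the 12×4.5 cube contributes its full rectangle; the cylinder at (-1, 0): section is a regular 6-gon, circumradius r=4; the r=2 cylinder at (14.5, 3) contributes a regular 6-gon of circumradius 2; Subtracting the remaining from the first: starting from the 12×4.5 cube, the r=4 cylinder at (-1, 0) partially overlaps it — only the 6.93 mm² overlap (of its 41.57 mm²) is removed, clipping the outline; the r=2 cylinder at (14.5, 3) misses the remaining region (no effect) — 1 connected region. The result has 1 disconnected region.

1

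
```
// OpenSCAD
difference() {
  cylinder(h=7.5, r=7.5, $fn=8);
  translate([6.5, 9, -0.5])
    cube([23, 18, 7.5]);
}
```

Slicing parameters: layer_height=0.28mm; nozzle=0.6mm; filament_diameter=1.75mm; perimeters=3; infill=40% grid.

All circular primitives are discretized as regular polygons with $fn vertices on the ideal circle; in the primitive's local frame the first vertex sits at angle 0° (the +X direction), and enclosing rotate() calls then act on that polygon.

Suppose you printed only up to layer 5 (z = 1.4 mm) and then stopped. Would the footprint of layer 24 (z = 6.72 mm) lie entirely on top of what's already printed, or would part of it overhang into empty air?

entirely on top

Compare the two slices. At z = 1.4: the r=7.5 cylinder gives a regular 8-gon of circumradius 7.5 (constant along its height) (area = (8/2)·7.500²·sin(360°/8) = 159.10 mm²); the cube at (6.5, 9) is present — its section is the full 23×18 rectangle (area 414.00 mm²); Subtracting the remaining from the first: starting from the r=7.5 cylinder (159.10 mm²), the 23×18 cube at (6.5, 9) misses the remaining region (no effect) — area = 159.10 mm². At z = 6.72: the r=7.5 cylinder contributes a regular 8-gon of circumradius 7.5 (area = (8/2)·7.500²·sin(360°/8) = 159.10 mm²); the cube at (6.5, 9) (footprint 23×18) is included at this height (area 414.00 mm²); After the difference (first − rest): starting from the r=7.5 cylinder (159.10 mm²), the 23×18 cube at (6.5, 9) misses the remaining region (no effect) — area = 159.10 mm². Checking containment: the cross-section at z = 6.72 is a subset of the cross-section at z = 1.4.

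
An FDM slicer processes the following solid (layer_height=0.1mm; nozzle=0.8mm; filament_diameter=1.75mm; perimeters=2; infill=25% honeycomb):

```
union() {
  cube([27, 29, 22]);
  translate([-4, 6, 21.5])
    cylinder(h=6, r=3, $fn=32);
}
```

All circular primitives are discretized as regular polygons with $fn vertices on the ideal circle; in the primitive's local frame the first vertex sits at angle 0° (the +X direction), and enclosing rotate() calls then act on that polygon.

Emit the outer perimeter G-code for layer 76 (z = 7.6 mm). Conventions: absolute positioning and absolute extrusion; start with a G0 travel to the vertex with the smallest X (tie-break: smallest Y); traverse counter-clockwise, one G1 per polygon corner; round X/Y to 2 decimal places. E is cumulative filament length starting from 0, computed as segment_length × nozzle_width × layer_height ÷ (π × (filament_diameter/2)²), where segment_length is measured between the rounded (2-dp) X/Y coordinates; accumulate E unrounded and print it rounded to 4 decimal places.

G0 X0.00 Y0.00 Z7.60
G1 X27.00 Y0.00 E0.8980
G1 X27.00 Y29.00 E1.8626
G1 X0.00 Y29.00 E2.7606
G1 X0.00 Y0.00 E3.7251

At z = 7.6 mm: the cube is present — its section is the full 27×29 rectangle; the cylinder at (-4, 6) does not reach this height (z outside [21.5, 27.5]); Merging all regions: only the 27×29 cube is present, so the union is just that shape — 1 connected region. The outline is a single polygon with 4 vertices. Extrusion per mm of travel: 0.8 × 0.1 / (π × 0.875²) = 0.033260. Accumulating E over each segment gives final E = 3.7251.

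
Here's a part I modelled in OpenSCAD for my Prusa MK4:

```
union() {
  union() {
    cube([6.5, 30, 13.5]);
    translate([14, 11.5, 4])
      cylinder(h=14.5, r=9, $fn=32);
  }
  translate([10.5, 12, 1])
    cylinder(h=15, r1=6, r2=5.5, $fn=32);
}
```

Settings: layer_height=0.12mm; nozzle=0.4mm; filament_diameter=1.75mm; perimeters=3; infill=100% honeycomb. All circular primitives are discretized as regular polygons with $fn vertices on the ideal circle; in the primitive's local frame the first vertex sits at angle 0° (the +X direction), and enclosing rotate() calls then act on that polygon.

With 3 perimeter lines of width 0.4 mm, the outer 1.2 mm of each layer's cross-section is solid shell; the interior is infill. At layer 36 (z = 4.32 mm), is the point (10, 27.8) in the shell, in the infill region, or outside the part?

outside

At z = 4.32 mm: the 6.5×30 cube contributes its full rectangle; the cylinder at (14, 11.5): section is a regular 32-gon, circumradius r=9; Merging all regions: the regions partially overlap (shared area 9.82 mm²), so overlapping operands fuse into one piece — 1 connected region; the cone at (10.5, 12) (r1=6→r2=5.5) has section circumradius 5.889 here — a regular 32-gon; Merging all regions: the cone at (10.5, 12) lies entirely inside the result so far, so the union is just the result so far — 1 connected region. Overall, the cross-section is a single solid region. The nearest boundary edge runs (6.50, 30.00)→(6.50, 16.47); distance from the point to it = 3.50 mm. The point is not inside any of the regions above, so it lies outside the cross-section (3.50 mm from the nearest boundary).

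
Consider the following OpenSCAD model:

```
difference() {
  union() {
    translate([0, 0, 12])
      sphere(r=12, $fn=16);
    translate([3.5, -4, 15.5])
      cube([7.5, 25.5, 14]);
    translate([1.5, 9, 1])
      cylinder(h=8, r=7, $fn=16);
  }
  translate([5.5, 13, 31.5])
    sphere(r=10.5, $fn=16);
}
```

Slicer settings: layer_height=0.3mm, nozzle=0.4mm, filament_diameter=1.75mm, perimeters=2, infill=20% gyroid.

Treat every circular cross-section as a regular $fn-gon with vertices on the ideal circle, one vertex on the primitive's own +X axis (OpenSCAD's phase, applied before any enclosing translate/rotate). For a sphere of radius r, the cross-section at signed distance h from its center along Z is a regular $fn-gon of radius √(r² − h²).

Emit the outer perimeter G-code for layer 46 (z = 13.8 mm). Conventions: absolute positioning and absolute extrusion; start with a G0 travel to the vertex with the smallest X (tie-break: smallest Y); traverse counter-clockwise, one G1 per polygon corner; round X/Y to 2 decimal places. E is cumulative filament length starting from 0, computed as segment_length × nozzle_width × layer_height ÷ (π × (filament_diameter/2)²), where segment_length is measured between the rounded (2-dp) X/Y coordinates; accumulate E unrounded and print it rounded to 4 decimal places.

G0 X-11.86 Y0.00 Z13.80
G1 X-10.96 Y-4.54 E0.2309
G1 X-8.39 Y-8.39 E0.4618
G1 X-4.54 Y-10.96 E0.6928
G1 X0.00 Y-11.86 E0.9237
G1 X4.54 Y-10.96 E1.1546
G1 X8.39 Y-8.39 E1.3855
G1 X10.96 Y-4.54 E1.6165
G1 X11.86 Y0.00 E1.8474
G1 X10.96 Y4.54 E2.0783
G1 X8.39 Y8.39 E2.3092
G1 X4.54 Y10.96 E2.5402
G1 X0.00 Y11.86 E2.7711
G1 X-4.54 Y10.96 E3.0020
G1 X-8.39 Y8.39 E3.2329
G1 X-10.96 Y4.54 E3.4639
G1 X-11.86 Y0.00 E3.6948

At z = 13.8 mm: the r=12 sphere contributes a regular 16-gon of circumradius √(12²−1.8²) = 11.864; the cube at (3.5, -4) does not reach this height (z outside [15.5, 29.5]); the cylinder at (1.5, 9) is not intersected at this z (z outside [1, 9]); Combining (union): only the r=12 sphere is present, so the union is just that shape — 1 connected region; the sphere at (5.5, 13) is absent (|z−center|=17.700 > r=10.5); Taking the first minus the rest: none of the subtracted shapes is present at this height, so that combined region is unchanged — 1 connected region. The outline is a single polygon with 16 vertices. Extrusion per mm of travel: 0.4 × 0.3 / (π × 0.875²) = 0.049890. Accumulating E over each segment gives final E = 3.6948.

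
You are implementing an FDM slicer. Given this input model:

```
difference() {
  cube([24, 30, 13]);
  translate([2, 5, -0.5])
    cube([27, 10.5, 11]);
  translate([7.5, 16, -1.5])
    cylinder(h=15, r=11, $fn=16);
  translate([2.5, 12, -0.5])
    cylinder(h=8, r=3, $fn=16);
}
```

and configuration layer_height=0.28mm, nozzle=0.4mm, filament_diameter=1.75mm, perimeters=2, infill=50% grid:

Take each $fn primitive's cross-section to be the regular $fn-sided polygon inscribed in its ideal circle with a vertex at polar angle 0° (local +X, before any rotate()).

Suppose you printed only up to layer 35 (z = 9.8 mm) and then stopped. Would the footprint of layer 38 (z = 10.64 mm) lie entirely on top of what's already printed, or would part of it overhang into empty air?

Compare the two slices. At z = 9.8: the cube is present — its section is the full 24×30 rectangle (area 720.00 mm²); the 27×10.5 cube at (2, 5) contributes its full rectangle (area 283.50 mm²); the r=11 cylinder at (7.5, 16) gives a regular 16-gon of circumradius 11 (constant along its height) (area = (16/2)·11.000²·sin(360°/16) = 370.44 mm²); the cylinder at (2.5, 12) does not reach this height (z outside [-0.5, 7.5]); After the difference (first − rest): starting from the 24×30 cube (720.00 mm²), the 27×10.5 cube at (2, 5) partially overlaps it — only the 231.00 mm² overlap (of its 283.50 mm²) is removed, clipping the outline; the r=11 cylinder at (7.5, 16) partially overlaps it — only the 192.46 mm² overlap (of its 370.44 mm²) is removed, clipping the outline — area = 296.54 mm². At z = 10.64: the cube is present — its section is the full 24×30 rectangle (area 720.00 mm²); the cube at (2, 5) does not reach this height (z outside [-0.5, 10.5]); the r=11 cylinder at (7.5, 16) contributes a regular 16-gon of circumradius 11 (area = (16/2)·11.000²·sin(360°/16) = 370.44 mm²); the cylinder at (2.5, 12) does not reach this height (z outside [-0.5, 7.5]); Taking the first minus the rest: starting from the 24×30 cube (720.00 mm²), the r=11 cylinder at (7.5, 16) partially overlaps it — only the 333.95 mm² overlap (of its 370.44 mm²) is removed, clipping the outline — area = 386.05 mm². Checking containment: at z = 10.64 the cross-section extends beyond the z = 9.8 cross-section by about 89.52 mm².

part overhangs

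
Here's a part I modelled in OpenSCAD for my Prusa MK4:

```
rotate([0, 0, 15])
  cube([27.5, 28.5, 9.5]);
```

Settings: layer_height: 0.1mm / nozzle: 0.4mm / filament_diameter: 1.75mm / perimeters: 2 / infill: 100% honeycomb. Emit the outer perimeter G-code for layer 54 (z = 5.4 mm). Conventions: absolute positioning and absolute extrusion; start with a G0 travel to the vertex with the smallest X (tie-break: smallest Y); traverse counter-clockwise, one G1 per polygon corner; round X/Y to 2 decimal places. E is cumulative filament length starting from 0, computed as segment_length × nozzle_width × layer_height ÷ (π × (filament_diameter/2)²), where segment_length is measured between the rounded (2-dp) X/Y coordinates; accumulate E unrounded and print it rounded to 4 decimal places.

G0 X-7.38 Y27.53 Z5.40
G1 X0.00 Y0.00 E0.4740
G1 X26.56 Y7.12 E0.9313
G1 X19.19 Y34.65 E1.4052
G1 X-7.38 Y27.53 E1.8627

At z = 5.4 mm: the cube is present — its section is the full 27.5×28.5 rectangle; (rotated 15° about Z; rotation is an isometry so areas/perimeters/island counts are preserved). The outline is a single polygon with 4 vertices. Extrusion per mm of travel: 0.4 × 0.1 / (π × 0.875²) = 0.016630. Accumulating E over each segment gives final E = 1.8627.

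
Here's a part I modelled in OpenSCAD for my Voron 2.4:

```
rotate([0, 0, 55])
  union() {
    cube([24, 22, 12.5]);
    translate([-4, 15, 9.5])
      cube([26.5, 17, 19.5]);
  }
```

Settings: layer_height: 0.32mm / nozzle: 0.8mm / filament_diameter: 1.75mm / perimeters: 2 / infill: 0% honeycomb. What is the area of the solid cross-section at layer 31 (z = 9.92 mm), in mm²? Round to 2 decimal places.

821.00 mm²

At z = 9.92 mm: the cube is present — its section is the full 24×22 rectangle (area 528.00 mm²); the cube at (-4, 15) (footprint 26.5×17) is included at this height (area 450.50 mm²); Merging all regions: the regions partially overlap — summed areas 978.50 mm² minus the doubly-counted overlap 157.50 mm² gives 821.00 mm² — area = 821.00 mm²; (whole slice rotated 55° about Z — lengths, areas and connectivity unchanged). Overall, the cross-section is a single solid region. Net area = 821.00 mm².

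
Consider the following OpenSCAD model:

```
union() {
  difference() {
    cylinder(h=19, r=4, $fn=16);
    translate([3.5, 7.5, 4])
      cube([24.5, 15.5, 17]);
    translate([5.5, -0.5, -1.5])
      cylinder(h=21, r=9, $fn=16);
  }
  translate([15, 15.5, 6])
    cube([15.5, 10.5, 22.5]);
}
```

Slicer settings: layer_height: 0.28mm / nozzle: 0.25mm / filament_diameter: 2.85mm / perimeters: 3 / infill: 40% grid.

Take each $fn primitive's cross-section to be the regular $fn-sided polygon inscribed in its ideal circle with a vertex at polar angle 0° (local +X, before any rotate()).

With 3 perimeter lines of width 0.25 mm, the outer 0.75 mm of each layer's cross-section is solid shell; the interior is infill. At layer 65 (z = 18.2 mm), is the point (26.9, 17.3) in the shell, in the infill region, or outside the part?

At z = 18.2 mm: the r=4 cylinder gives a regular 16-gon of circumradius 4 (constant along its height); the 24.5×15.5 cube at (3.5, 7.5) contributes its full rectangle; the r=9 cylinder at (5.5, -0.5) contributes a regular 16-gon of circumradius 9; Subtracting the remaining from the first: starting from the r=4 cylinder, the 24.5×15.5 cube at (3.5, 7.5) misses the remaining region (no effect); the r=9 cylinder at (5.5, -0.5) partially overlaps it — only the 46.85 mm² overlap (of its 247.98 mm²) is removed, clipping the outline — 1 connected region; the 15.5×10.5 cube at (15, 15.5) contributes its full rectangle; Taking the union: the 2 present regions are separate (no shared area or edge), so areas and boundary lengths simply add and each stays a separate island — 2 connected regions. Overall, the cross-section has 2 separate islands. The nearest boundary edge runs (30.50, 15.50)→(15.00, 15.50); distance from the point to it = 1.80 mm. (Shell/infill is judged within the island containing the point — the largest one.) The point is inside the cross-section and 1.80 mm from the nearest boundary — more than the 0.75 mm shell width (3 × 0.25), so it's in the infill interior.

infill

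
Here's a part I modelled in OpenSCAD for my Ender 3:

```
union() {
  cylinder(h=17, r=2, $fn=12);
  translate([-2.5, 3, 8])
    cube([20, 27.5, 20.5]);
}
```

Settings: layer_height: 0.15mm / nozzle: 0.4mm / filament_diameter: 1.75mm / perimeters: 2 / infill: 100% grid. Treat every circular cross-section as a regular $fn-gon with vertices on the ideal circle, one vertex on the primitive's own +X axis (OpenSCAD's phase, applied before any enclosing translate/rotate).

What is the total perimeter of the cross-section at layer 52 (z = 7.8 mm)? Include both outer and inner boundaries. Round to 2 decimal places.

At z = 7.8 mm: the r=2 cylinder gives a regular 12-gon of circumradius 2 (constant along its height) (perimeter = 2·12·2.000·sin(180°/12) = 12.42 mm); the cube at (-2.5, 3) does not reach this height (z outside [8, 28.5]); Combining (union): only the r=2 cylinder is present, so the union is just that shape — boundary = 12.42 mm. Overall, the cross-section is a single solid region. Total boundary length (outer) = 12.42 mm.

12.42 mm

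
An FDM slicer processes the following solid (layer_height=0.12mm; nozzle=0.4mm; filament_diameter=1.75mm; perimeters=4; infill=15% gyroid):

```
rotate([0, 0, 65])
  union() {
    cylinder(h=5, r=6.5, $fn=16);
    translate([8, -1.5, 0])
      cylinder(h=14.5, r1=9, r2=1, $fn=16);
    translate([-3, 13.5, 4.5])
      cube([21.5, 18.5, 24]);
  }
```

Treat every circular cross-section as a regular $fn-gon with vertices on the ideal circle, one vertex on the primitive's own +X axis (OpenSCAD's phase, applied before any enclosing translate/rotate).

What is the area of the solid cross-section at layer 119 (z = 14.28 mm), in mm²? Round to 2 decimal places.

401.60 mm²

At z = 14.28 mm: the cylinder does not reach this height (z outside [0, 5]); the cone at (8, -1.5) (r1=9→r2=1) has section circumradius 1.121 here — a regular 16-gon (area = (16/2)·1.121²·sin(360°/16) = 3.85 mm²); the 21.5×18.5 cube at (-3, 13.5) contributes its full rectangle (area 397.75 mm²); Taking the union: the 2 present regions are separate (no shared area or edge), so areas and boundary lengths simply add and each stays a separate island — area = 401.60 mm²; (rotated 65° about Z; rotation is an isometry so areas/perimeters/island counts are preserved). Overall, the cross-section has 2 separate islands. Net area = 401.60 mm².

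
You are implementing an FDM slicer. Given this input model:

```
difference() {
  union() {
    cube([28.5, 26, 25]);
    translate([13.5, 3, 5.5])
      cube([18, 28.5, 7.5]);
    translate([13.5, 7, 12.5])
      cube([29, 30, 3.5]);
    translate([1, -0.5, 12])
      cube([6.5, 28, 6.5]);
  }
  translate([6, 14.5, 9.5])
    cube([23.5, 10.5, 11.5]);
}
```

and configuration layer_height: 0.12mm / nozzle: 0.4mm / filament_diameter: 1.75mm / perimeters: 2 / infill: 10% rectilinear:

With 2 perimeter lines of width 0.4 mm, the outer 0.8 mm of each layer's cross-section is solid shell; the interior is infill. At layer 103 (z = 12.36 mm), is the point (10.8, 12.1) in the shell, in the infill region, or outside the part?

At z = 12.36 mm: the 28.5×26 cube contributes its full rectangle; the cube at (13.5, 3) (footprint 18×28.5) is included at this height; the cube at (13.5, 7) is not intersected at this z (z outside [12.5, 16]); the cube at (1, -0.5) (footprint 6.5×28) is included at this height; Combining (union): the regions partially overlap (shared area 514.00 mm²), so overlapping operands fuse into one piece — 1 connected region; the cube at (6, 14.5) (footprint 23.5×10.5) is included at this height; Subtracting the remaining from the first: starting from the result so far, the 23.5×10.5 cube at (6, 14.5) lies wholly inside it (removes its full 246.75 mm² and its 68.00 mm outline becomes a hole wall) — 1 connected region with 1 hole. Overall, the cross-section is one region with 1 hole. The nearest boundary edge runs (6.00, 14.50)→(29.50, 14.50); distance from the point to it = 2.40 mm. The point is inside the cross-section and 2.40 mm from the nearest boundary — more than the 0.8 mm shell width (2 × 0.4), so it's in the infill interior.

infill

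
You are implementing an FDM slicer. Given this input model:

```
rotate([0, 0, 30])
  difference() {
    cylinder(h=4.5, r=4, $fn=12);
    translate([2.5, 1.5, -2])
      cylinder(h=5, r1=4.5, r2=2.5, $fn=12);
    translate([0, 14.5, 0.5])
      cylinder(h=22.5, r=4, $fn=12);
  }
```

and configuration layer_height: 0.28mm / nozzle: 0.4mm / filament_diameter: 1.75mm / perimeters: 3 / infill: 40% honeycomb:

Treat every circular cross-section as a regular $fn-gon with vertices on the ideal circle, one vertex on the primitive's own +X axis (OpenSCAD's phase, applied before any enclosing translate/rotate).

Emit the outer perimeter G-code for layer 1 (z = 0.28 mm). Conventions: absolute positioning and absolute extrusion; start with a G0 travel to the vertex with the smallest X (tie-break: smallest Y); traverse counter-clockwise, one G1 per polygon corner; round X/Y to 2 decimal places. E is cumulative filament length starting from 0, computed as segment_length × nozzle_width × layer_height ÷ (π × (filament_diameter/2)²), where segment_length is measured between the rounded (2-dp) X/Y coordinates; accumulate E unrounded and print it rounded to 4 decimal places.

G0 X-4.00 Y0.00 Z0.28
G1 X-3.46 Y-2.00 E0.0965
G1 X-2.00 Y-3.46 E0.1926
G1 X0.00 Y-4.00 E0.2891
G1 X2.00 Y-3.46 E0.3855
G1 X3.46 Y-2.00 E0.4817
G1 X4.00 Y0.00 E0.5781
G1 X3.95 Y0.18 E0.5868
G1 X3.21 Y-0.56 E0.6356
G1 X1.42 Y-1.04 E0.7219
G1 X-0.38 Y-0.56 E0.8086
G1 X-1.69 Y0.76 E0.8952
G1 X-2.17 Y2.55 E0.9815
G1 X-1.92 Y3.48 E1.0263
G1 X-2.00 Y3.46 E1.0302
G1 X-3.46 Y2.00 E1.1263
G1 X-4.00 Y0.00 E1.2228

At z = 0.28 mm: the cylinder: section is a regular 12-gon, circumradius r=4; the cone at (2.5, 1.5) (r1=4.5→r2=2.5) has section circumradius 3.588 here — a regular 12-gon; the cylinder at (0, 14.5) does not reach this height (z outside [0.5, 23]); After the difference (first − rest): starting from the r=4 cylinder, the cone at (2.5, 1.5) partially overlaps it — only the 22.03 mm² overlap (of its 38.62 mm²) is removed, clipping the outline — 1 connected region; (whole slice rotated 30° about Z — lengths, areas and connectivity unchanged). The outline is a single polygon with 16 vertices. Extrusion per mm of travel: 0.4 × 0.28 / (π × 0.875²) = 0.046564. Accumulating E over each segment gives final E = 1.2228.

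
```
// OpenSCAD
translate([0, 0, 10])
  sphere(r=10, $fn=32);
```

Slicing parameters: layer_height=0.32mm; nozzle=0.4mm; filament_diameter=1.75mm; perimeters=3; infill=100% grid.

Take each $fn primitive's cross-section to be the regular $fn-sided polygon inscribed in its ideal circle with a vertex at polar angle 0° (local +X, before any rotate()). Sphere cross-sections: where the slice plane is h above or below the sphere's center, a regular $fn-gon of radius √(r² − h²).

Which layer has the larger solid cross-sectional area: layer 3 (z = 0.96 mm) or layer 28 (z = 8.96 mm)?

Layer 3 (z = 0.96): the r=10 sphere contributes a regular 32-gon of circumradius √(10²−9.04²) = 4.275 (area = (32/2)·4.275²·sin(360°/32) = 57.06 mm²). So its area = 57.06 mm². Layer 28 (z = 8.96): the r=10 sphere contributes a regular 32-gon of circumradius √(10²−1.04²) = 9.946 (area = (32/2)·9.946²·sin(360°/32) = 308.77 mm²). So its area = 308.77 mm². Layer 28 is larger (308.77 vs 57.06 mm²).

layer 28 (z = 8.96 mm)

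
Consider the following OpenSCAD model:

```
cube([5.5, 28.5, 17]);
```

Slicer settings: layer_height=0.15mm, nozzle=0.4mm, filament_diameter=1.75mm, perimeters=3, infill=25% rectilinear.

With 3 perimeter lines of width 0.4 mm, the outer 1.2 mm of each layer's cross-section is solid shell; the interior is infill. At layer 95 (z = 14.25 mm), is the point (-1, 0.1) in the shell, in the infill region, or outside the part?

outside

At z = 14.25 mm: the cube is present — its section is the full 5.5×28.5 rectangle. Overall, the cross-section is a single solid region. The nearest boundary edge runs (0.00, 28.50)→(0.00, 0.00); distance from the point to it = 1.00 mm. The point is not inside any of the regions above, so it lies outside the cross-section (1.00 mm from the nearest boundary).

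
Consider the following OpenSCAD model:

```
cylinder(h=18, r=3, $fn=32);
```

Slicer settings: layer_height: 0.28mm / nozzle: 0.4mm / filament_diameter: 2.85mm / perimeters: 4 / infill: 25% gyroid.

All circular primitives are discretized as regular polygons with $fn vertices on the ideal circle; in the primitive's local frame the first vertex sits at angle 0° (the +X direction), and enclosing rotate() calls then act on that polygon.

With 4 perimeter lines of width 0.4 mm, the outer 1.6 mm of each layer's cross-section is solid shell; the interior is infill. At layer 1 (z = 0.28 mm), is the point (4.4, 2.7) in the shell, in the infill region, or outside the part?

At z = 0.28 mm: the r=3 cylinder contributes a regular 32-gon of circumradius 3. Overall, the cross-section is a single solid region. The nearest boundary edge runs (2.77, 1.15)→(2.49, 1.67); distance from the point to it = 2.17 mm. The point is not inside any of the regions above, so it lies outside the cross-section (2.17 mm from the nearest boundary).

outside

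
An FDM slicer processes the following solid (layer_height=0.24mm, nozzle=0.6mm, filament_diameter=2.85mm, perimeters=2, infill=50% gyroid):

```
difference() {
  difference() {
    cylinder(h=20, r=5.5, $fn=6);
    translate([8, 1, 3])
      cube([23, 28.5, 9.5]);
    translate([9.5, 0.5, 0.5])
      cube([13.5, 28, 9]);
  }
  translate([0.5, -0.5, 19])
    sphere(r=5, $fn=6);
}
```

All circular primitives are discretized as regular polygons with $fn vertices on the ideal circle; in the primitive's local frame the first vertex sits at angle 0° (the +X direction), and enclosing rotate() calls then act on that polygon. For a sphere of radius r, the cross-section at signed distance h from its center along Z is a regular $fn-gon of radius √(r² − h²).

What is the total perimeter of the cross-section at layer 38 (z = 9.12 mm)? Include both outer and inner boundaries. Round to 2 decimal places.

At z = 9.12 mm: the r=5.5 cylinder gives a regular 6-gon of circumradius 5.5 (constant along its height) (perimeter = 2·6·5.500·sin(180°/6) = 33.00 mm); the 23×28.5 cube at (8, 1) contributes its full rectangle (perimeter 103.00 mm); the cube at (9.5, 0.5) is present — its section is the full 13.5×28 rectangle (perimeter 83.00 mm); After the difference (first − rest): starting from the r=5.5 cylinder, the 23×28.5 cube at (8, 1) misses the remaining region (no effect); the 13.5×28 cube at (9.5, 0.5) misses the remaining region (no effect) — boundary = 33.00 mm; the sphere at (0.5, -0.5) does not reach this height (|z−center|=9.880 > r=5); Taking the first minus the rest: none of the subtracted shapes is present at this height, so the result so far is unchanged — boundary = 33.00 mm. Overall, the cross-section is a single solid region. Total boundary length (outer) = 33.00 mm.

33.00 mm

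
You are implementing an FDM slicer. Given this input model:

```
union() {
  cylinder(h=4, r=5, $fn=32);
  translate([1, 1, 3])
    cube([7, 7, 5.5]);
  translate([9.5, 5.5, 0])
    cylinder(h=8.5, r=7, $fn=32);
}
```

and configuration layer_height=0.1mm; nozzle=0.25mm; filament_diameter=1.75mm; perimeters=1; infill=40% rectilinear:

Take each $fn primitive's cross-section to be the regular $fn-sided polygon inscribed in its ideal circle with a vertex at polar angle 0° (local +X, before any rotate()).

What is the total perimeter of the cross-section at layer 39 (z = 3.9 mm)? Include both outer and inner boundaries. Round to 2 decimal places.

At z = 3.9 mm: the r=5 cylinder contributes a regular 32-gon of circumradius 5 (perimeter = 2·32·5.000·sin(180°/32) = 31.37 mm); the cube at (1, 1) is present — its section is the full 7×7 rectangle (perimeter 28.00 mm); the r=7 cylinder at (9.5, 5.5) gives a regular 32-gon of circumradius 7 (constant along its height) (perimeter = 2·32·7.000·sin(180°/32) = 43.91 mm); Taking the union: the regions partially overlap (shared area 46.55 mm²), so the edge portions inside another operand are dropped and the merged outline is re-measured after clipping — boundary = 65.12 mm. Overall, the cross-section is a single solid region. Total boundary length (outer) = 65.12 mm.

65.12 mm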